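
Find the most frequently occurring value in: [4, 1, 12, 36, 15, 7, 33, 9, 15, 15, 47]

15

Step 1: Count the frequency of each value:
  1: appears 1 time(s)
  4: appears 1 time(s)
  7: appears 1 time(s)
  9: appears 1 time(s)
  12: appears 1 time(s)
  15: appears 3 time(s)
  33: appears 1 time(s)
  36: appears 1 time(s)
  47: appears 1 time(s)
Step 2: The value 15 appears most frequently (3 times).
Step 3: Mode = 15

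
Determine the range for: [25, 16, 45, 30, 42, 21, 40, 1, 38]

44

Step 1: Identify the maximum value: max = 45
Step 2: Identify the minimum value: min = 1
Step 3: Range = max - min = 45 - 1 = 44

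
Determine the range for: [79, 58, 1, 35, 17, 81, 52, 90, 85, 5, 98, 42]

97

Step 1: Identify the maximum value: max = 98
Step 2: Identify the minimum value: min = 1
Step 3: Range = max - min = 98 - 1 = 97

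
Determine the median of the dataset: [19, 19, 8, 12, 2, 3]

10

Step 1: Sort the data in ascending order: [2, 3, 8, 12, 19, 19]
Step 2: The number of values is n = 6.
Step 3: Since n is even, the median is the average of positions 3 and 4:
  Median = (8 + 12) / 2 = 10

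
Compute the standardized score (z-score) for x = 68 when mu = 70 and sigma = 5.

-0.4

Step 1: Recall the z-score formula: z = (x - mu) / sigma
Step 2: Substitute values: z = (68 - 70) / 5
Step 3: z = -2 / 5 = -0.4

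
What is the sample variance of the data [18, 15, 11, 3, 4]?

43.7

Step 1: Compute the mean: (18 + 15 + 11 + 3 + 4) / 5 = 10.2
Step 2: Compute squared deviations from the mean:
  (18 - 10.2)^2 = 60.84
  (15 - 10.2)^2 = 23.04
  (11 - 10.2)^2 = 0.64
  (3 - 10.2)^2 = 51.84
  (4 - 10.2)^2 = 38.44
Step 3: Sum of squared deviations = 174.8
Step 4: Sample variance = 174.8 / 4 = 43.7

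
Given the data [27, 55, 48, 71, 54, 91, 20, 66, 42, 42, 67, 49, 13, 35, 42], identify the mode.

42

Step 1: Count the frequency of each value:
  13: appears 1 time(s)
  20: appears 1 time(s)
  27: appears 1 time(s)
  35: appears 1 time(s)
  42: appears 3 time(s)
  48: appears 1 time(s)
  49: appears 1 time(s)
  54: appears 1 time(s)
  55: appears 1 time(s)
  66: appears 1 time(s)
  67: appears 1 time(s)
  71: appears 1 time(s)
  91: appears 1 time(s)
Step 2: The value 42 appears most frequently (3 times).
Step 3: Mode = 42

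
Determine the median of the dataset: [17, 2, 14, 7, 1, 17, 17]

14

Step 1: Sort the data in ascending order: [1, 2, 7, 14, 17, 17, 17]
Step 2: The number of values is n = 7.
Step 3: Since n is odd, the median is the middle value at position 4: 14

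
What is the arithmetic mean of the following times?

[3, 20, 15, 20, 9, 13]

13.3333

Step 1: Sum all values: 3 + 20 + 15 + 20 + 9 + 13 = 80
Step 2: Count the number of values: n = 6
Step 3: Mean = sum / n = 80 / 6 = 13.3333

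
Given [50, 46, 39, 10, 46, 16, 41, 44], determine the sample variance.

224

Step 1: Compute the mean: (50 + 46 + 39 + 10 + 46 + 16 + 41 + 44) / 8 = 36.5
Step 2: Compute squared deviations from the mean:
  (50 - 36.5)^2 = 182.25
  (46 - 36.5)^2 = 90.25
  (39 - 36.5)^2 = 6.25
  (10 - 36.5)^2 = 702.25
  (46 - 36.5)^2 = 90.25
  (16 - 36.5)^2 = 420.25
  (41 - 36.5)^2 = 20.25
  (44 - 36.5)^2 = 56.25
Step 3: Sum of squared deviations = 1568
Step 4: Sample variance = 1568 / 7 = 224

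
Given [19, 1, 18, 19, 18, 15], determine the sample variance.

49.2

Step 1: Compute the mean: (19 + 1 + 18 + 19 + 18 + 15) / 6 = 15
Step 2: Compute squared deviations from the mean:
  (19 - 15)^2 = 16
  (1 - 15)^2 = 196
  (18 - 15)^2 = 9
  (19 - 15)^2 = 16
  (18 - 15)^2 = 9
  (15 - 15)^2 = 0
Step 3: Sum of squared deviations = 246
Step 4: Sample variance = 246 / 5 = 49.2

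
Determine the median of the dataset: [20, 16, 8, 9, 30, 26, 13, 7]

14.5

Step 1: Sort the data in ascending order: [7, 8, 9, 13, 16, 20, 26, 30]
Step 2: The number of values is n = 8.
Step 3: Since n is even, the median is the average of positions 4 and 5:
  Median = (13 + 16) / 2 = 14.5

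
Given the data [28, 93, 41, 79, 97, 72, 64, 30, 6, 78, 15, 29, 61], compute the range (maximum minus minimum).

91

Step 1: Identify the maximum value: max = 97
Step 2: Identify the minimum value: min = 6
Step 3: Range = max - min = 97 - 6 = 91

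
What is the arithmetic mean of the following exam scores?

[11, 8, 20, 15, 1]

11

Step 1: Sum all values: 11 + 8 + 20 + 15 + 1 = 55
Step 2: Count the number of values: n = 5
Step 3: Mean = sum / n = 55 / 5 = 11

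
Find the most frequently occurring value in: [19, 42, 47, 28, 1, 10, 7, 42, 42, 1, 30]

42

Step 1: Count the frequency of each value:
  1: appears 2 time(s)
  7: appears 1 time(s)
  10: appears 1 time(s)
  19: appears 1 time(s)
  28: appears 1 time(s)
  30: appears 1 time(s)
  42: appears 3 time(s)
  47: appears 1 time(s)
Step 2: The value 42 appears most frequently (3 times).
Step 3: Mode = 42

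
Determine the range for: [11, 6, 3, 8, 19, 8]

16

Step 1: Identify the maximum value: max = 19
Step 2: Identify the minimum value: min = 3
Step 3: Range = max - min = 19 - 3 = 16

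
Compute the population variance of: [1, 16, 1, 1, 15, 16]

53.8889

Step 1: Compute the mean: (1 + 16 + 1 + 1 + 15 + 16) / 6 = 8.3333
Step 2: Compute squared deviations from the mean:
  (1 - 8.3333)^2 = 53.7778
  (16 - 8.3333)^2 = 58.7778
  (1 - 8.3333)^2 = 53.7778
  (1 - 8.3333)^2 = 53.7778
  (15 - 8.3333)^2 = 44.4444
  (16 - 8.3333)^2 = 58.7778
Step 3: Sum of squared deviations = 323.3333
Step 4: Population variance = 323.3333 / 6 = 53.8889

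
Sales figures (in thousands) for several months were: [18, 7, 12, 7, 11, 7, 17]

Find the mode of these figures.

7

Step 1: Count the frequency of each value:
  7: appears 3 time(s)
  11: appears 1 time(s)
  12: appears 1 time(s)
  17: appears 1 time(s)
  18: appears 1 time(s)
Step 2: The value 7 appears most frequently (3 times).
Step 3: Mode = 7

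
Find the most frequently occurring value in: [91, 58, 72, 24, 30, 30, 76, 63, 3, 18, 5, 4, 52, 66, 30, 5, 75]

30

Step 1: Count the frequency of each value:
  3: appears 1 time(s)
  4: appears 1 time(s)
  5: appears 2 time(s)
  18: appears 1 time(s)
  24: appears 1 time(s)
  30: appears 3 time(s)
  52: appears 1 time(s)
  58: appears 1 time(s)
  63: appears 1 time(s)
  66: appears 1 time(s)
  72: appears 1 time(s)
  75: appears 1 time(s)
  76: appears 1 time(s)
  91: appears 1 time(s)
Step 2: The value 30 appears most frequently (3 times).
Step 3: Mode = 30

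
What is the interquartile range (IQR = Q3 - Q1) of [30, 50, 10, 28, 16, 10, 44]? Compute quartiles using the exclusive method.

34

Step 1: Sort the data: [10, 10, 16, 28, 30, 44, 50]
Step 2: n = 7
Step 3: Using the exclusive quartile method:
  Q1 = 10
  Q2 (median) = 28
  Q3 = 44
  IQR = Q3 - Q1 = 44 - 10 = 34
Step 4: IQR = 34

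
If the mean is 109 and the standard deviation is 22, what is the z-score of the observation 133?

1.0909

Step 1: Recall the z-score formula: z = (x - mu) / sigma
Step 2: Substitute values: z = (133 - 109) / 22
Step 3: z = 24 / 22 = 1.0909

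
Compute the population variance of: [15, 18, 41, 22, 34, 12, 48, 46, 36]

167.7284

Step 1: Compute the mean: (15 + 18 + 41 + 22 + 34 + 12 + 48 + 46 + 36) / 9 = 30.2222
Step 2: Compute squared deviations from the mean:
  (15 - 30.2222)^2 = 231.716
  (18 - 30.2222)^2 = 149.3827
  (41 - 30.2222)^2 = 116.1605
  (22 - 30.2222)^2 = 67.6049
  (34 - 30.2222)^2 = 14.2716
  (12 - 30.2222)^2 = 332.0494
  (48 - 30.2222)^2 = 316.0494
  (46 - 30.2222)^2 = 248.9383
  (36 - 30.2222)^2 = 33.3827
Step 3: Sum of squared deviations = 1509.5556
Step 4: Population variance = 1509.5556 / 9 = 167.7284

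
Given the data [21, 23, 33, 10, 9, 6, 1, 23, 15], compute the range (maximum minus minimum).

32

Step 1: Identify the maximum value: max = 33
Step 2: Identify the minimum value: min = 1
Step 3: Range = max - min = 33 - 1 = 32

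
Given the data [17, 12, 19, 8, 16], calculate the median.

16

Step 1: Sort the data in ascending order: [8, 12, 16, 17, 19]
Step 2: The number of values is n = 5.
Step 3: Since n is odd, the median is the middle value at position 3: 16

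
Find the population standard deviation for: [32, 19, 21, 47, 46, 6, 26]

13.7262

Step 1: Compute the mean: 28.1429
Step 2: Sum of squared deviations from the mean: 1318.8571
Step 3: Population variance = 1318.8571 / 7 = 188.4082
Step 4: Standard deviation = sqrt(188.4082) = 13.7262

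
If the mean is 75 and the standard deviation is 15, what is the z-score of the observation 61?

-0.9333

Step 1: Recall the z-score formula: z = (x - mu) / sigma
Step 2: Substitute values: z = (61 - 75) / 15
Step 3: z = -14 / 15 = -0.9333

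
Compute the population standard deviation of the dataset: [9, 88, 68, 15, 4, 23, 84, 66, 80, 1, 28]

33.1313

Step 1: Compute the mean: 42.3636
Step 2: Sum of squared deviations from the mean: 12074.5455
Step 3: Population variance = 12074.5455 / 11 = 1097.686
Step 4: Standard deviation = sqrt(1097.686) = 33.1313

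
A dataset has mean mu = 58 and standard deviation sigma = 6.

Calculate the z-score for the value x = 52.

-1

Step 1: Recall the z-score formula: z = (x - mu) / sigma
Step 2: Substitute values: z = (52 - 58) / 6
Step 3: z = -6 / 6 = -1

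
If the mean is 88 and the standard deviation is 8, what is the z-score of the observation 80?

-1

Step 1: Recall the z-score formula: z = (x - mu) / sigma
Step 2: Substitute values: z = (80 - 88) / 8
Step 3: z = -8 / 8 = -1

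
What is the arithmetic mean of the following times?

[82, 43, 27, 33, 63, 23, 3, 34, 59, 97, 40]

45.8182

Step 1: Sum all values: 82 + 43 + 27 + 33 + 63 + 23 + 3 + 34 + 59 + 97 + 40 = 504
Step 2: Count the number of values: n = 11
Step 3: Mean = sum / n = 504 / 11 = 45.8182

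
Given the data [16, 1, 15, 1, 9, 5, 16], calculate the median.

9

Step 1: Sort the data in ascending order: [1, 1, 5, 9, 15, 16, 16]
Step 2: The number of values is n = 7.
Step 3: Since n is odd, the median is the middle value at position 4: 9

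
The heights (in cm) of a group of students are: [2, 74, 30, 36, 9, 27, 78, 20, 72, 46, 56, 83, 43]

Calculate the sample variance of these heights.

718.5641

Step 1: Compute the mean: (2 + 74 + 30 + 36 + 9 + 27 + 78 + 20 + 72 + 46 + 56 + 83 + 43) / 13 = 44.3077
Step 2: Compute squared deviations from the mean:
  (2 - 44.3077)^2 = 1789.9408
  (74 - 44.3077)^2 = 881.6331
  (30 - 44.3077)^2 = 204.7101
  (36 - 44.3077)^2 = 69.0178
  (9 - 44.3077)^2 = 1246.6331
  (27 - 44.3077)^2 = 299.5562
  (78 - 44.3077)^2 = 1135.1716
  (20 - 44.3077)^2 = 590.8639
  (72 - 44.3077)^2 = 766.8639
  (46 - 44.3077)^2 = 2.8639
  (56 - 44.3077)^2 = 136.7101
  (83 - 44.3077)^2 = 1497.0947
  (43 - 44.3077)^2 = 1.7101
Step 3: Sum of squared deviations = 8622.7692
Step 4: Sample variance = 8622.7692 / 12 = 718.5641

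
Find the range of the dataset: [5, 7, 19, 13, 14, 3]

16

Step 1: Identify the maximum value: max = 19
Step 2: Identify the minimum value: min = 3
Step 3: Range = max - min = 19 - 3 = 16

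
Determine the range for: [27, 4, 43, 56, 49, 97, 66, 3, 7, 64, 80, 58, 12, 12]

94

Step 1: Identify the maximum value: max = 97
Step 2: Identify the minimum value: min = 3
Step 3: Range = max - min = 97 - 3 = 94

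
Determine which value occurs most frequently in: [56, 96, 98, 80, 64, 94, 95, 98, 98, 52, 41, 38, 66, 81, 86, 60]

98

Step 1: Count the frequency of each value:
  38: appears 1 time(s)
  41: appears 1 time(s)
  52: appears 1 time(s)
  56: appears 1 time(s)
  60: appears 1 time(s)
  64: appears 1 time(s)
  66: appears 1 time(s)
  80: appears 1 time(s)
  81: appears 1 time(s)
  86: appears 1 time(s)
  94: appears 1 time(s)
  95: appears 1 time(s)
  96: appears 1 time(s)
  98: appears 3 time(s)
Step 2: The value 98 appears most frequently (3 times).
Step 3: Mode = 98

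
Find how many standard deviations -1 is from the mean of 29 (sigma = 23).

-1.3043

Step 1: Recall the z-score formula: z = (x - mu) / sigma
Step 2: Substitute values: z = (-1 - 29) / 23
Step 3: z = -30 / 23 = -1.3043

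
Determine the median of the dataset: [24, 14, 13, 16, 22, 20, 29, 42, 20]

20

Step 1: Sort the data in ascending order: [13, 14, 16, 20, 20, 22, 24, 29, 42]
Step 2: The number of values is n = 9.
Step 3: Since n is odd, the median is the middle value at position 5: 20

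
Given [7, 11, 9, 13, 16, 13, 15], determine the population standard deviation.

2.9761

Step 1: Compute the mean: 12
Step 2: Sum of squared deviations from the mean: 62
Step 3: Population variance = 62 / 7 = 8.8571
Step 4: Standard deviation = sqrt(8.8571) = 2.9761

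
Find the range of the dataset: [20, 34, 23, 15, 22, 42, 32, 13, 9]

33

Step 1: Identify the maximum value: max = 42
Step 2: Identify the minimum value: min = 9
Step 3: Range = max - min = 42 - 9 = 33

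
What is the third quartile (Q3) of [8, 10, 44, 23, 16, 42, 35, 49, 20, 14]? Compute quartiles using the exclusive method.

42.5

Step 1: Sort the data: [8, 10, 14, 16, 20, 23, 35, 42, 44, 49]
Step 2: n = 10
Step 3: Using the exclusive quartile method:
  Q1 = 13
  Q2 (median) = 21.5
  Q3 = 42.5
  IQR = Q3 - Q1 = 42.5 - 13 = 29.5
Step 4: Q3 = 42.5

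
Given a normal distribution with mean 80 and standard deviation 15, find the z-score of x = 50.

-2

Step 1: Recall the z-score formula: z = (x - mu) / sigma
Step 2: Substitute values: z = (50 - 80) / 15
Step 3: z = -30 / 15 = -2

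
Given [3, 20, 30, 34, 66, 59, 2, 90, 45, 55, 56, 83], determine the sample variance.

810.0227

Step 1: Compute the mean: (3 + 20 + 30 + 34 + 66 + 59 + 2 + 90 + 45 + 55 + 56 + 83) / 12 = 45.25
Step 2: Compute squared deviations from the mean:
  (3 - 45.25)^2 = 1785.0625
  (20 - 45.25)^2 = 637.5625
  (30 - 45.25)^2 = 232.5625
  (34 - 45.25)^2 = 126.5625
  (66 - 45.25)^2 = 430.5625
  (59 - 45.25)^2 = 189.0625
  (2 - 45.25)^2 = 1870.5625
  (90 - 45.25)^2 = 2002.5625
  (45 - 45.25)^2 = 0.0625
  (55 - 45.25)^2 = 95.0625
  (56 - 45.25)^2 = 115.5625
  (83 - 45.25)^2 = 1425.0625
Step 3: Sum of squared deviations = 8910.25
Step 4: Sample variance = 8910.25 / 11 = 810.0227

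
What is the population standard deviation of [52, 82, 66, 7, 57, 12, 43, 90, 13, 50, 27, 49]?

25.7369

Step 1: Compute the mean: 45.6667
Step 2: Sum of squared deviations from the mean: 7948.6667
Step 3: Population variance = 7948.6667 / 12 = 662.3889
Step 4: Standard deviation = sqrt(662.3889) = 25.7369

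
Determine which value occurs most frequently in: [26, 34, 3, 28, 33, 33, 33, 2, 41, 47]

33

Step 1: Count the frequency of each value:
  2: appears 1 time(s)
  3: appears 1 time(s)
  26: appears 1 time(s)
  28: appears 1 time(s)
  33: appears 3 time(s)
  34: appears 1 time(s)
  41: appears 1 time(s)
  47: appears 1 time(s)
Step 2: The value 33 appears most frequently (3 times).
Step 3: Mode = 33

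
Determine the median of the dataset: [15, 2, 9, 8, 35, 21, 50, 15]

15

Step 1: Sort the data in ascending order: [2, 8, 9, 15, 15, 21, 35, 50]
Step 2: The number of values is n = 8.
Step 3: Since n is even, the median is the average of positions 4 and 5:
  Median = (15 + 15) / 2 = 15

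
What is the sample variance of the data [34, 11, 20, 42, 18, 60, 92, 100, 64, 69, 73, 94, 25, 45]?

895.6319

Step 1: Compute the mean: (34 + 11 + 20 + 42 + 18 + 60 + 92 + 100 + 64 + 69 + 73 + 94 + 25 + 45) / 14 = 53.3571
Step 2: Compute squared deviations from the mean:
  (34 - 53.3571)^2 = 374.699
  (11 - 53.3571)^2 = 1794.1276
  (20 - 53.3571)^2 = 1112.699
  (42 - 53.3571)^2 = 128.9847
  (18 - 53.3571)^2 = 1250.1276
  (60 - 53.3571)^2 = 44.1276
  (92 - 53.3571)^2 = 1493.2704
  (100 - 53.3571)^2 = 2175.5561
  (64 - 53.3571)^2 = 113.2704
  (69 - 53.3571)^2 = 244.699
  (73 - 53.3571)^2 = 385.8418
  (94 - 53.3571)^2 = 1651.8418
  (25 - 53.3571)^2 = 804.1276
  (45 - 53.3571)^2 = 69.8418
Step 3: Sum of squared deviations = 11643.2143
Step 4: Sample variance = 11643.2143 / 13 = 895.6319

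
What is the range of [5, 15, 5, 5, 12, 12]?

10

Step 1: Identify the maximum value: max = 15
Step 2: Identify the minimum value: min = 5
Step 3: Range = max - min = 15 - 5 = 10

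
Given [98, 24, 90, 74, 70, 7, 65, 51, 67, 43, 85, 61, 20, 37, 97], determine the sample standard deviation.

28.4165

Step 1: Compute the mean: 59.2667
Step 2: Sum of squared deviations from the mean: 11304.9333
Step 3: Sample variance = 11304.9333 / 14 = 807.4952
Step 4: Standard deviation = sqrt(807.4952) = 28.4165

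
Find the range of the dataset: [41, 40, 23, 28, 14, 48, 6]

42

Step 1: Identify the maximum value: max = 48
Step 2: Identify the minimum value: min = 6
Step 3: Range = max - min = 48 - 6 = 42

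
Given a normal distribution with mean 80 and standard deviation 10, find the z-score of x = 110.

3

Step 1: Recall the z-score formula: z = (x - mu) / sigma
Step 2: Substitute values: z = (110 - 80) / 10
Step 3: z = 30 / 10 = 3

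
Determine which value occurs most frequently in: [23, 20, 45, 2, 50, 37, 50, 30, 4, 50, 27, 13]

50

Step 1: Count the frequency of each value:
  2: appears 1 time(s)
  4: appears 1 time(s)
  13: appears 1 time(s)
  20: appears 1 time(s)
  23: appears 1 time(s)
  27: appears 1 time(s)
  30: appears 1 time(s)
  37: appears 1 time(s)
  45: appears 1 time(s)
  50: appears 3 time(s)
Step 2: The value 50 appears most frequently (3 times).
Step 3: Mode = 50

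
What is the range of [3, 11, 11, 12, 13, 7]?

10

Step 1: Identify the maximum value: max = 13
Step 2: Identify the minimum value: min = 3
Step 3: Range = max - min = 13 - 3 = 10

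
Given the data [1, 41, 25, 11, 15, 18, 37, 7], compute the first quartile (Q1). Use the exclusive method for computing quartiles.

8

Step 1: Sort the data: [1, 7, 11, 15, 18, 25, 37, 41]
Step 2: n = 8
Step 3: Using the exclusive quartile method:
  Q1 = 8
  Q2 (median) = 16.5
  Q3 = 34
  IQR = Q3 - Q1 = 34 - 8 = 26
Step 4: Q1 = 8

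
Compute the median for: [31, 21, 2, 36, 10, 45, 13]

21

Step 1: Sort the data in ascending order: [2, 10, 13, 21, 31, 36, 45]
Step 2: The number of values is n = 7.
Step 3: Since n is odd, the median is the middle value at position 4: 21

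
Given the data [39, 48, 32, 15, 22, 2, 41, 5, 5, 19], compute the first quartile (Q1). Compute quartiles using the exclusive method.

5

Step 1: Sort the data: [2, 5, 5, 15, 19, 22, 32, 39, 41, 48]
Step 2: n = 10
Step 3: Using the exclusive quartile method:
  Q1 = 5
  Q2 (median) = 20.5
  Q3 = 39.5
  IQR = Q3 - Q1 = 39.5 - 5 = 34.5
Step 4: Q1 = 5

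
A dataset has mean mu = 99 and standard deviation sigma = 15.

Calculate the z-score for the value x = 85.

-0.9333

Step 1: Recall the z-score formula: z = (x - mu) / sigma
Step 2: Substitute values: z = (85 - 99) / 15
Step 3: z = -14 / 15 = -0.9333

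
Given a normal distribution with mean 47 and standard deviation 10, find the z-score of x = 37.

-1

Step 1: Recall the z-score formula: z = (x - mu) / sigma
Step 2: Substitute values: z = (37 - 47) / 10
Step 3: z = -10 / 10 = -1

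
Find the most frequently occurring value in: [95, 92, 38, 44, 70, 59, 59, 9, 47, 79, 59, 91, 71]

59

Step 1: Count the frequency of each value:
  9: appears 1 time(s)
  38: appears 1 time(s)
  44: appears 1 time(s)
  47: appears 1 time(s)
  59: appears 3 time(s)
  70: appears 1 time(s)
  71: appears 1 time(s)
  79: appears 1 time(s)
  91: appears 1 time(s)
  92: appears 1 time(s)
  95: appears 1 time(s)
Step 2: The value 59 appears most frequently (3 times).
Step 3: Mode = 59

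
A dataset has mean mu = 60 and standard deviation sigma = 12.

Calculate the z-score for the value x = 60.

0

Step 1: Recall the z-score formula: z = (x - mu) / sigma
Step 2: Substitute values: z = (60 - 60) / 12
Step 3: z = 0 / 12 = 0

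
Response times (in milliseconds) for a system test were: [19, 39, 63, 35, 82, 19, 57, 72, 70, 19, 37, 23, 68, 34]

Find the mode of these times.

19

Step 1: Count the frequency of each value:
  19: appears 3 time(s)
  23: appears 1 time(s)
  34: appears 1 time(s)
  35: appears 1 time(s)
  37: appears 1 time(s)
  39: appears 1 time(s)
  57: appears 1 time(s)
  63: appears 1 time(s)
  68: appears 1 time(s)
  70: appears 1 time(s)
  72: appears 1 time(s)
  82: appears 1 time(s)
Step 2: The value 19 appears most frequently (3 times).
Step 3: Mode = 19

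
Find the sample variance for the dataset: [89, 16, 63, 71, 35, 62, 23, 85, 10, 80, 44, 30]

776.4242

Step 1: Compute the mean: (89 + 16 + 63 + 71 + 35 + 62 + 23 + 85 + 10 + 80 + 44 + 30) / 12 = 50.6667
Step 2: Compute squared deviations from the mean:
  (89 - 50.6667)^2 = 1469.4444
  (16 - 50.6667)^2 = 1201.7778
  (63 - 50.6667)^2 = 152.1111
  (71 - 50.6667)^2 = 413.4444
  (35 - 50.6667)^2 = 245.4444
  (62 - 50.6667)^2 = 128.4444
  (23 - 50.6667)^2 = 765.4444
  (85 - 50.6667)^2 = 1178.7778
  (10 - 50.6667)^2 = 1653.7778
  (80 - 50.6667)^2 = 860.4444
  (44 - 50.6667)^2 = 44.4444
  (30 - 50.6667)^2 = 427.1111
Step 3: Sum of squared deviations = 8540.6667
Step 4: Sample variance = 8540.6667 / 11 = 776.4242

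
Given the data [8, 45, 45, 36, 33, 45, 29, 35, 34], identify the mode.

45

Step 1: Count the frequency of each value:
  8: appears 1 time(s)
  29: appears 1 time(s)
  33: appears 1 time(s)
  34: appears 1 time(s)
  35: appears 1 time(s)
  36: appears 1 time(s)
  45: appears 3 time(s)
Step 2: The value 45 appears most frequently (3 times).
Step 3: Mode = 45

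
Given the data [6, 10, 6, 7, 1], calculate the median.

6

Step 1: Sort the data in ascending order: [1, 6, 6, 7, 10]
Step 2: The number of values is n = 5.
Step 3: Since n is odd, the median is the middle value at position 3: 6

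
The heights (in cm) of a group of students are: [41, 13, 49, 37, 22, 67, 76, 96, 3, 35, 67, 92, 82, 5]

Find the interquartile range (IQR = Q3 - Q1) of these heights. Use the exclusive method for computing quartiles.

57.75

Step 1: Sort the data: [3, 5, 13, 22, 35, 37, 41, 49, 67, 67, 76, 82, 92, 96]
Step 2: n = 14
Step 3: Using the exclusive quartile method:
  Q1 = 19.75
  Q2 (median) = 45
  Q3 = 77.5
  IQR = Q3 - Q1 = 77.5 - 19.75 = 57.75
Step 4: IQR = 57.75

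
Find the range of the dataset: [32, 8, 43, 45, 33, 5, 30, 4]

41

Step 1: Identify the maximum value: max = 45
Step 2: Identify the minimum value: min = 4
Step 3: Range = max - min = 45 - 4 = 41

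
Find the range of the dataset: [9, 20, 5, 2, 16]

18

Step 1: Identify the maximum value: max = 20
Step 2: Identify the minimum value: min = 2
Step 3: Range = max - min = 20 - 2 = 18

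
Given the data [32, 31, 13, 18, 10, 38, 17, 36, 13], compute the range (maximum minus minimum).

28

Step 1: Identify the maximum value: max = 38
Step 2: Identify the minimum value: min = 10
Step 3: Range = max - min = 38 - 10 = 28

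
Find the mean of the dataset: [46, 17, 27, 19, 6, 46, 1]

23.1429

Step 1: Sum all values: 46 + 17 + 27 + 19 + 6 + 46 + 1 = 162
Step 2: Count the number of values: n = 7
Step 3: Mean = sum / n = 162 / 7 = 23.1429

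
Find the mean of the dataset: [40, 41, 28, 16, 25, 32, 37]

31.2857

Step 1: Sum all values: 40 + 41 + 28 + 16 + 25 + 32 + 37 = 219
Step 2: Count the number of values: n = 7
Step 3: Mean = sum / n = 219 / 7 = 31.2857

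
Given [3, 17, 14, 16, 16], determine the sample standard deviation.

5.8052

Step 1: Compute the mean: 13.2
Step 2: Sum of squared deviations from the mean: 134.8
Step 3: Sample variance = 134.8 / 4 = 33.7
Step 4: Standard deviation = sqrt(33.7) = 5.8052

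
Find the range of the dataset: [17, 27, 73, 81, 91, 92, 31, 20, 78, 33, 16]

76

Step 1: Identify the maximum value: max = 92
Step 2: Identify the minimum value: min = 16
Step 3: Range = max - min = 92 - 16 = 76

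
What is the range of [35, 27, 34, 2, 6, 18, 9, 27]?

33

Step 1: Identify the maximum value: max = 35
Step 2: Identify the minimum value: min = 2
Step 3: Range = max - min = 35 - 2 = 33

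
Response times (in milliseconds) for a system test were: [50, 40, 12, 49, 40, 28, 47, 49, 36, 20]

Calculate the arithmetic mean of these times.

37.1

Step 1: Sum all values: 50 + 40 + 12 + 49 + 40 + 28 + 47 + 49 + 36 + 20 = 371
Step 2: Count the number of values: n = 10
Step 3: Mean = sum / n = 371 / 10 = 37.1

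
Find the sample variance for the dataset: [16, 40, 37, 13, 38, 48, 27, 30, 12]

168.25

Step 1: Compute the mean: (16 + 40 + 37 + 13 + 38 + 48 + 27 + 30 + 12) / 9 = 29
Step 2: Compute squared deviations from the mean:
  (16 - 29)^2 = 169
  (40 - 29)^2 = 121
  (37 - 29)^2 = 64
  (13 - 29)^2 = 256
  (38 - 29)^2 = 81
  (48 - 29)^2 = 361
  (27 - 29)^2 = 4
  (30 - 29)^2 = 1
  (12 - 29)^2 = 289
Step 3: Sum of squared deviations = 1346
Step 4: Sample variance = 1346 / 8 = 168.25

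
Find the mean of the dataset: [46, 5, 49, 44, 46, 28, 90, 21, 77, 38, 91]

48.6364

Step 1: Sum all values: 46 + 5 + 49 + 44 + 46 + 28 + 90 + 21 + 77 + 38 + 91 = 535
Step 2: Count the number of values: n = 11
Step 3: Mean = sum / n = 535 / 11 = 48.6364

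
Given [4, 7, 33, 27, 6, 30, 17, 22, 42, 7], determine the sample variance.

178.0556

Step 1: Compute the mean: (4 + 7 + 33 + 27 + 6 + 30 + 17 + 22 + 42 + 7) / 10 = 19.5
Step 2: Compute squared deviations from the mean:
  (4 - 19.5)^2 = 240.25
  (7 - 19.5)^2 = 156.25
  (33 - 19.5)^2 = 182.25
  (27 - 19.5)^2 = 56.25
  (6 - 19.5)^2 = 182.25
  (30 - 19.5)^2 = 110.25
  (17 - 19.5)^2 = 6.25
  (22 - 19.5)^2 = 6.25
  (42 - 19.5)^2 = 506.25
  (7 - 19.5)^2 = 156.25
Step 3: Sum of squared deviations = 1602.5
Step 4: Sample variance = 1602.5 / 9 = 178.0556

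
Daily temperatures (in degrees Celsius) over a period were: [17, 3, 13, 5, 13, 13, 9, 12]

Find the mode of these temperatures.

13

Step 1: Count the frequency of each value:
  3: appears 1 time(s)
  5: appears 1 time(s)
  9: appears 1 time(s)
  12: appears 1 time(s)
  13: appears 3 time(s)
  17: appears 1 time(s)
Step 2: The value 13 appears most frequently (3 times).
Step 3: Mode = 13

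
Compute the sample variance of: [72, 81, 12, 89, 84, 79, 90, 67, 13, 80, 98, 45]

838.0909

Step 1: Compute the mean: (72 + 81 + 12 + 89 + 84 + 79 + 90 + 67 + 13 + 80 + 98 + 45) / 12 = 67.5
Step 2: Compute squared deviations from the mean:
  (72 - 67.5)^2 = 20.25
  (81 - 67.5)^2 = 182.25
  (12 - 67.5)^2 = 3080.25
  (89 - 67.5)^2 = 462.25
  (84 - 67.5)^2 = 272.25
  (79 - 67.5)^2 = 132.25
  (90 - 67.5)^2 = 506.25
  (67 - 67.5)^2 = 0.25
  (13 - 67.5)^2 = 2970.25
  (80 - 67.5)^2 = 156.25
  (98 - 67.5)^2 = 930.25
  (45 - 67.5)^2 = 506.25
Step 3: Sum of squared deviations = 9219
Step 4: Sample variance = 9219 / 11 = 838.0909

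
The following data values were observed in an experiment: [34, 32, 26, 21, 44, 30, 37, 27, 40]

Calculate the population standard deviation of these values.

6.8475

Step 1: Compute the mean: 32.3333
Step 2: Sum of squared deviations from the mean: 422
Step 3: Population variance = 422 / 9 = 46.8889
Step 4: Standard deviation = sqrt(46.8889) = 6.8475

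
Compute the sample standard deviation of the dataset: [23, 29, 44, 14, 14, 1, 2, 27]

14.479

Step 1: Compute the mean: 19.25
Step 2: Sum of squared deviations from the mean: 1467.5
Step 3: Sample variance = 1467.5 / 7 = 209.6429
Step 4: Standard deviation = sqrt(209.6429) = 14.479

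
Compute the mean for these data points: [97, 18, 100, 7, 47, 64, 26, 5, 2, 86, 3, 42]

41.4167

Step 1: Sum all values: 97 + 18 + 100 + 7 + 47 + 64 + 26 + 5 + 2 + 86 + 3 + 42 = 497
Step 2: Count the number of values: n = 12
Step 3: Mean = sum / n = 497 / 12 = 41.4167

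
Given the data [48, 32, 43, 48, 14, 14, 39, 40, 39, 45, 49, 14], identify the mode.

14

Step 1: Count the frequency of each value:
  14: appears 3 time(s)
  32: appears 1 time(s)
  39: appears 2 time(s)
  40: appears 1 time(s)
  43: appears 1 time(s)
  45: appears 1 time(s)
  48: appears 2 time(s)
  49: appears 1 time(s)
Step 2: The value 14 appears most frequently (3 times).
Step 3: Mode = 14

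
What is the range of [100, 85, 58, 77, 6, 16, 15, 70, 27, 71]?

94

Step 1: Identify the maximum value: max = 100
Step 2: Identify the minimum value: min = 6
Step 3: Range = max - min = 100 - 6 = 94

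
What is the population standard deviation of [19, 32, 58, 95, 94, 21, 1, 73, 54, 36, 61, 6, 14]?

30.4796

Step 1: Compute the mean: 43.3846
Step 2: Sum of squared deviations from the mean: 12077.0769
Step 3: Population variance = 12077.0769 / 13 = 929.0059
Step 4: Standard deviation = sqrt(929.0059) = 30.4796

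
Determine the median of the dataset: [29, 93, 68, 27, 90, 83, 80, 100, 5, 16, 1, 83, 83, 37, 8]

68

Step 1: Sort the data in ascending order: [1, 5, 8, 16, 27, 29, 37, 68, 80, 83, 83, 83, 90, 93, 100]
Step 2: The number of values is n = 15.
Step 3: Since n is odd, the median is the middle value at position 8: 68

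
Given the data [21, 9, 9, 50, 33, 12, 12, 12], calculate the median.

12

Step 1: Sort the data in ascending order: [9, 9, 12, 12, 12, 21, 33, 50]
Step 2: The number of values is n = 8.
Step 3: Since n is even, the median is the average of positions 4 and 5:
  Median = (12 + 12) / 2 = 12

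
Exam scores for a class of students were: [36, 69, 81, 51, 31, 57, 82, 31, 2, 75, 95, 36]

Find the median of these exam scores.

54

Step 1: Sort the data in ascending order: [2, 31, 31, 36, 36, 51, 57, 69, 75, 81, 82, 95]
Step 2: The number of values is n = 12.
Step 3: Since n is even, the median is the average of positions 6 and 7:
  Median = (51 + 57) / 2 = 54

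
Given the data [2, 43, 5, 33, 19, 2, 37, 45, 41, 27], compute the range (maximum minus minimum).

43

Step 1: Identify the maximum value: max = 45
Step 2: Identify the minimum value: min = 2
Step 3: Range = max - min = 45 - 2 = 43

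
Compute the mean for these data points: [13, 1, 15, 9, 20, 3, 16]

11

Step 1: Sum all values: 13 + 1 + 15 + 9 + 20 + 3 + 16 = 77
Step 2: Count the number of values: n = 7
Step 3: Mean = sum / n = 77 / 7 = 11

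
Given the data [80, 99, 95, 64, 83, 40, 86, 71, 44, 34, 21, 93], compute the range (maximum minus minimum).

78

Step 1: Identify the maximum value: max = 99
Step 2: Identify the minimum value: min = 21
Step 3: Range = max - min = 99 - 21 = 78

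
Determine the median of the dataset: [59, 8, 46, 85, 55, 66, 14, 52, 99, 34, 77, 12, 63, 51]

53.5

Step 1: Sort the data in ascending order: [8, 12, 14, 34, 46, 51, 52, 55, 59, 63, 66, 77, 85, 99]
Step 2: The number of values is n = 14.
Step 3: Since n is even, the median is the average of positions 7 and 8:
  Median = (52 + 55) / 2 = 53.5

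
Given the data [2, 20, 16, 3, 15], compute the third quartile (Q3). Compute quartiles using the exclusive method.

18

Step 1: Sort the data: [2, 3, 15, 16, 20]
Step 2: n = 5
Step 3: Using the exclusive quartile method:
  Q1 = 2.5
  Q2 (median) = 15
  Q3 = 18
  IQR = Q3 - Q1 = 18 - 2.5 = 15.5
Step 4: Q3 = 18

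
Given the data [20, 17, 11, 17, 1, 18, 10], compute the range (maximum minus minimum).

19

Step 1: Identify the maximum value: max = 20
Step 2: Identify the minimum value: min = 1
Step 3: Range = max - min = 20 - 1 = 19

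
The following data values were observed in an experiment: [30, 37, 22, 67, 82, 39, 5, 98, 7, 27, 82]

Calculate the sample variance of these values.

1025.2909

Step 1: Compute the mean: (30 + 37 + 22 + 67 + 82 + 39 + 5 + 98 + 7 + 27 + 82) / 11 = 45.0909
Step 2: Compute squared deviations from the mean:
  (30 - 45.0909)^2 = 227.7355
  (37 - 45.0909)^2 = 65.4628
  (22 - 45.0909)^2 = 533.1901
  (67 - 45.0909)^2 = 480.0083
  (82 - 45.0909)^2 = 1362.281
  (39 - 45.0909)^2 = 37.0992
  (5 - 45.0909)^2 = 1607.281
  (98 - 45.0909)^2 = 2799.3719
  (7 - 45.0909)^2 = 1450.9174
  (27 - 45.0909)^2 = 327.281
  (82 - 45.0909)^2 = 1362.281
Step 3: Sum of squared deviations = 10252.9091
Step 4: Sample variance = 10252.9091 / 10 = 1025.2909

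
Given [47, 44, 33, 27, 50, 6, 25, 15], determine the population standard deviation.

14.6751

Step 1: Compute the mean: 30.875
Step 2: Sum of squared deviations from the mean: 1722.875
Step 3: Population variance = 1722.875 / 8 = 215.3594
Step 4: Standard deviation = sqrt(215.3594) = 14.6751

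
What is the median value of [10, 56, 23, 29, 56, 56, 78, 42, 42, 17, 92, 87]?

49

Step 1: Sort the data in ascending order: [10, 17, 23, 29, 42, 42, 56, 56, 56, 78, 87, 92]
Step 2: The number of values is n = 12.
Step 3: Since n is even, the median is the average of positions 6 and 7:
  Median = (42 + 56) / 2 = 49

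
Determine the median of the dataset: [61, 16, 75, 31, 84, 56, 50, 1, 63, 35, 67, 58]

57

Step 1: Sort the data in ascending order: [1, 16, 31, 35, 50, 56, 58, 61, 63, 67, 75, 84]
Step 2: The number of values is n = 12.
Step 3: Since n is even, the median is the average of positions 6 and 7:
  Median = (56 + 58) / 2 = 57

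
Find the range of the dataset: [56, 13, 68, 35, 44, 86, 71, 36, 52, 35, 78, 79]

73

Step 1: Identify the maximum value: max = 86
Step 2: Identify the minimum value: min = 13
Step 3: Range = max - min = 86 - 13 = 73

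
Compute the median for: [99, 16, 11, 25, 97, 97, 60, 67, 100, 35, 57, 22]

58.5

Step 1: Sort the data in ascending order: [11, 16, 22, 25, 35, 57, 60, 67, 97, 97, 99, 100]
Step 2: The number of values is n = 12.
Step 3: Since n is even, the median is the average of positions 6 and 7:
  Median = (57 + 60) / 2 = 58.5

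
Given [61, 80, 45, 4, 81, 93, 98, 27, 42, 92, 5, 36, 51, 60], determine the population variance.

896.6582

Step 1: Compute the mean: (61 + 80 + 45 + 4 + 81 + 93 + 98 + 27 + 42 + 92 + 5 + 36 + 51 + 60) / 14 = 55.3571
Step 2: Compute squared deviations from the mean:
  (61 - 55.3571)^2 = 31.8418
  (80 - 55.3571)^2 = 607.2704
  (45 - 55.3571)^2 = 107.2704
  (4 - 55.3571)^2 = 2637.5561
  (81 - 55.3571)^2 = 657.5561
  (93 - 55.3571)^2 = 1416.9847
  (98 - 55.3571)^2 = 1818.4133
  (27 - 55.3571)^2 = 804.1276
  (42 - 55.3571)^2 = 178.4133
  (92 - 55.3571)^2 = 1342.699
  (5 - 55.3571)^2 = 2535.8418
  (36 - 55.3571)^2 = 374.699
  (51 - 55.3571)^2 = 18.9847
  (60 - 55.3571)^2 = 21.5561
Step 3: Sum of squared deviations = 12553.2143
Step 4: Population variance = 12553.2143 / 14 = 896.6582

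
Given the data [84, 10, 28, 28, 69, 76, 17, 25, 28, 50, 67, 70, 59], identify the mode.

28

Step 1: Count the frequency of each value:
  10: appears 1 time(s)
  17: appears 1 time(s)
  25: appears 1 time(s)
  28: appears 3 time(s)
  50: appears 1 time(s)
  59: appears 1 time(s)
  67: appears 1 time(s)
  69: appears 1 time(s)
  70: appears 1 time(s)
  76: appears 1 time(s)
  84: appears 1 time(s)
Step 2: The value 28 appears most frequently (3 times).
Step 3: Mode = 28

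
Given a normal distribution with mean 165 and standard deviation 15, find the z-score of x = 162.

-0.2

Step 1: Recall the z-score formula: z = (x - mu) / sigma
Step 2: Substitute values: z = (162 - 165) / 15
Step 3: z = -3 / 15 = -0.2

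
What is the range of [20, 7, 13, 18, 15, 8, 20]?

13

Step 1: Identify the maximum value: max = 20
Step 2: Identify the minimum value: min = 7
Step 3: Range = max - min = 20 - 7 = 13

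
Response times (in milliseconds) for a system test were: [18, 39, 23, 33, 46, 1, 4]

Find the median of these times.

23

Step 1: Sort the data in ascending order: [1, 4, 18, 23, 33, 39, 46]
Step 2: The number of values is n = 7.
Step 3: Since n is odd, the median is the middle value at position 4: 23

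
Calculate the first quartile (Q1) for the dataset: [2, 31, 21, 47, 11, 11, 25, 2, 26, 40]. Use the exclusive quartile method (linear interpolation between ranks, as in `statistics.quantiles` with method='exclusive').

8.75

Step 1: Sort the data: [2, 2, 11, 11, 21, 25, 26, 31, 40, 47]
Step 2: n = 10
Step 3: Using the exclusive quartile method:
  Q1 = 8.75
  Q2 (median) = 23
  Q3 = 33.25
  IQR = Q3 - Q1 = 33.25 - 8.75 = 24.5
Step 4: Q1 = 8.75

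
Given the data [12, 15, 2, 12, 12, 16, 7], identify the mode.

12

Step 1: Count the frequency of each value:
  2: appears 1 time(s)
  7: appears 1 time(s)
  12: appears 3 time(s)
  15: appears 1 time(s)
  16: appears 1 time(s)
Step 2: The value 12 appears most frequently (3 times).
Step 3: Mode = 12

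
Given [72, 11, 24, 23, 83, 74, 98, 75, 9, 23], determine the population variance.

1040.76

Step 1: Compute the mean: (72 + 11 + 24 + 23 + 83 + 74 + 98 + 75 + 9 + 23) / 10 = 49.2
Step 2: Compute squared deviations from the mean:
  (72 - 49.2)^2 = 519.84
  (11 - 49.2)^2 = 1459.24
  (24 - 49.2)^2 = 635.04
  (23 - 49.2)^2 = 686.44
  (83 - 49.2)^2 = 1142.44
  (74 - 49.2)^2 = 615.04
  (98 - 49.2)^2 = 2381.44
  (75 - 49.2)^2 = 665.64
  (9 - 49.2)^2 = 1616.04
  (23 - 49.2)^2 = 686.44
Step 3: Sum of squared deviations = 10407.6
Step 4: Population variance = 10407.6 / 10 = 1040.76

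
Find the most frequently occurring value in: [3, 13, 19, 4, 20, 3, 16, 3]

3

Step 1: Count the frequency of each value:
  3: appears 3 time(s)
  4: appears 1 time(s)
  13: appears 1 time(s)
  16: appears 1 time(s)
  19: appears 1 time(s)
  20: appears 1 time(s)
Step 2: The value 3 appears most frequently (3 times).
Step 3: Mode = 3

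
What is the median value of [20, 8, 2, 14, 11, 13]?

12

Step 1: Sort the data in ascending order: [2, 8, 11, 13, 14, 20]
Step 2: The number of values is n = 6.
Step 3: Since n is even, the median is the average of positions 3 and 4:
  Median = (11 + 13) / 2 = 12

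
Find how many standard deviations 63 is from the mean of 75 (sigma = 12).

-1

Step 1: Recall the z-score formula: z = (x - mu) / sigma
Step 2: Substitute values: z = (63 - 75) / 12
Step 3: z = -12 / 12 = -1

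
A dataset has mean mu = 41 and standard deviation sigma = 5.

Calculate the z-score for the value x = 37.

-0.8

Step 1: Recall the z-score formula: z = (x - mu) / sigma
Step 2: Substitute values: z = (37 - 41) / 5
Step 3: z = -4 / 5 = -0.8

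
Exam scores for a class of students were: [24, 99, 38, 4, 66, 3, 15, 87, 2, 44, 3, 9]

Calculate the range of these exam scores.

97

Step 1: Identify the maximum value: max = 99
Step 2: Identify the minimum value: min = 2
Step 3: Range = max - min = 99 - 2 = 97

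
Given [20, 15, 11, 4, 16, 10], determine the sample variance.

31.0667

Step 1: Compute the mean: (20 + 15 + 11 + 4 + 16 + 10) / 6 = 12.6667
Step 2: Compute squared deviations from the mean:
  (20 - 12.6667)^2 = 53.7778
  (15 - 12.6667)^2 = 5.4444
  (11 - 12.6667)^2 = 2.7778
  (4 - 12.6667)^2 = 75.1111
  (16 - 12.6667)^2 = 11.1111
  (10 - 12.6667)^2 = 7.1111
Step 3: Sum of squared deviations = 155.3333
Step 4: Sample variance = 155.3333 / 5 = 31.0667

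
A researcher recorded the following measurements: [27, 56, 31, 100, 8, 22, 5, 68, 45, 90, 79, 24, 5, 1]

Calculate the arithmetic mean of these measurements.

40.0714

Step 1: Sum all values: 27 + 56 + 31 + 100 + 8 + 22 + 5 + 68 + 45 + 90 + 79 + 24 + 5 + 1 = 561
Step 2: Count the number of values: n = 14
Step 3: Mean = sum / n = 561 / 14 = 40.0714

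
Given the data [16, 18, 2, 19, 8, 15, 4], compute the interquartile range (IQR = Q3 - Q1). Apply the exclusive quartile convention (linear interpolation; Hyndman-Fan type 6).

14

Step 1: Sort the data: [2, 4, 8, 15, 16, 18, 19]
Step 2: n = 7
Step 3: Using the exclusive quartile method:
  Q1 = 4
  Q2 (median) = 15
  Q3 = 18
  IQR = Q3 - Q1 = 18 - 4 = 14
Step 4: IQR = 14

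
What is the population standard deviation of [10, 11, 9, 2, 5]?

3.3823

Step 1: Compute the mean: 7.4
Step 2: Sum of squared deviations from the mean: 57.2
Step 3: Population variance = 57.2 / 5 = 11.44
Step 4: Standard deviation = sqrt(11.44) = 3.3823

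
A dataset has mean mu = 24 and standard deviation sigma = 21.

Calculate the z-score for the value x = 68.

2.0952

Step 1: Recall the z-score formula: z = (x - mu) / sigma
Step 2: Substitute values: z = (68 - 24) / 21
Step 3: z = 44 / 21 = 2.0952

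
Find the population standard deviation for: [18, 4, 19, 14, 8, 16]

5.4288

Step 1: Compute the mean: 13.1667
Step 2: Sum of squared deviations from the mean: 176.8333
Step 3: Population variance = 176.8333 / 6 = 29.4722
Step 4: Standard deviation = sqrt(29.4722) = 5.4288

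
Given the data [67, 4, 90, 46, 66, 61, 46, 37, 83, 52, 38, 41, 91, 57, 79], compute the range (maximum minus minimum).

87

Step 1: Identify the maximum value: max = 91
Step 2: Identify the minimum value: min = 4
Step 3: Range = max - min = 91 - 4 = 87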